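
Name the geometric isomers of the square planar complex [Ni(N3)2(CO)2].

The distinct arrangements are (2 in all): N3 cis; N3 trans.

cis and trans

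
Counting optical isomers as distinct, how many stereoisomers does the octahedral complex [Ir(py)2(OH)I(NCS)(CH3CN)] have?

Exhaustive case analysis gives 9 geometric isomers.
Of these, 6 lack any improper symmetry element and so occur as enantiomeric pairs, giving 9 + 6 = 15 stereoisomers in total.

15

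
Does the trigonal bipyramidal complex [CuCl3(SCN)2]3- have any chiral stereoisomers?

no

The distinct arrangements are (3 in all): SCN both equatorial; SCN one axial, one equatorial; SCN both axial.
Each arrangement has an internal mirror plane or centre of symmetry, so none is chiral.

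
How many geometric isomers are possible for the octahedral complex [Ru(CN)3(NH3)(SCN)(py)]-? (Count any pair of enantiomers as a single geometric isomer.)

4

An octahedron has six vertices in three trans pairs; every non-trans pair is cis.
Working through the distinct placements yields 4 geometric isomers: CN mer (3 arrangements); CN fac (chiral).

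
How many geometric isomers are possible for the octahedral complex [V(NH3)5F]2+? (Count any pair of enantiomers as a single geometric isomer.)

1

Only one geometric arrangement is possible.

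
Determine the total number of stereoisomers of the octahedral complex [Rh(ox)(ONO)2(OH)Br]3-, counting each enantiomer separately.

Each ox is bidentate and must span two cis positions.
The distinct arrangements are (4 in all): ONO cis (3 arrangements, 2 chiral); ONO trans.
Of these, 2 lack any improper symmetry element and so occur as enantiomeric pairs, giving 4 + 2 = 6 stereoisomers in total.

6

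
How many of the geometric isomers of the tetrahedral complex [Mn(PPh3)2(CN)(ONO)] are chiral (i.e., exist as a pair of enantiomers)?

0

In a tetrahedral complex all four positions are equivalent and every pair of ligands is adjacent — there is no cis/trans distinction.
Only one geometric arrangement is possible.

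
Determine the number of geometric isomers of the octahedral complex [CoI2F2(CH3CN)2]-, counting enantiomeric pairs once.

5

In an octahedral complex each vertex has one trans partner and four cis neighbours.
The distinct arrangements are (5 in all): I trans, F trans, CH3CN trans; I cis, F cis, CH3CN trans; I trans, F cis, CH3CN cis; I cis, F cis, CH3CN cis (chiral); I cis, F trans, CH3CN cis.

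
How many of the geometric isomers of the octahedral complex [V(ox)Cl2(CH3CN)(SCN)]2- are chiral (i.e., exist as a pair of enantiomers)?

2

In an octahedral complex each vertex has one trans partner and four cis neighbours.
Each ox is bidentate and must span two cis positions.
The distinct arrangements are (4 in all): Cl cis (3 arrangements, 2 chiral); Cl trans.
Of these, 2 lack any improper symmetry element and so occur as enantiomeric pairs, giving 4 + 2 = 6 stereoisomers in total.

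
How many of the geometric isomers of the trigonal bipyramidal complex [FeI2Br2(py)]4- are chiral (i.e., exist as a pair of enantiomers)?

1

A trigonal bipyramid has two axial and three equatorial sites, which are chemically inequivalent.
Systematic enumeration (placing each ligand type in turn and discarding arrangements equivalent by rotation or reflection) gives 5 geometric isomers.
One of these lacks any improper symmetry element and so occurs as an enantiomeric pair, giving 5 + 1 = 6 stereoisomers in total.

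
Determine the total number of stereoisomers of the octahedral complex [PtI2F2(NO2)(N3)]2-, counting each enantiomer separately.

8

An octahedron has six vertices in three trans pairs; every non-trans pair is cis.
There are 6 geometric isomers: I trans, F trans; I cis, F trans; I cis, F cis (3 arrangements, 2 chiral); I trans, F cis.
Of these, 2 lack any improper symmetry element and so occur as enantiomeric pairs, giving 6 + 2 = 8 stereoisomers in total.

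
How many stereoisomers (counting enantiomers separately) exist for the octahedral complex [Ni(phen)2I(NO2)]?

The six octahedral sites form three mutually perpendicular trans pairs.
Each phen is bidentate and must span two cis positions.
Systematic placement gives 2 geometric isomers: I and NO2 mutually trans; I and NO2 mutually cis (chiral).
One of these lacks any improper symmetry element and so occurs as an enantiomeric pair, giving 2 + 1 = 3 stereoisomers in total.

3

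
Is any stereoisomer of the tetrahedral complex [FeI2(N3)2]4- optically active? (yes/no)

In a tetrahedral complex all four positions are equivalent and every pair of ligands is adjacent — there is no cis/trans distinction.
Only one geometric arrangement is possible.

no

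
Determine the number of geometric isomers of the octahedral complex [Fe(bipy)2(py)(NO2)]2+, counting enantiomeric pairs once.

In an octahedral complex each vertex has one trans partner and four cis neighbours.
Each bipy is bidentate and must span two cis positions.
The distinct arrangements are (2 in all): py and NO2 mutually cis (chiral); py and NO2 mutually trans.

2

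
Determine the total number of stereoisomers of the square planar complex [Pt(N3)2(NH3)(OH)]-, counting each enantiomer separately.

In a square planar complex each vertex has one trans partner and two cis neighbours.
The distinct arrangements are (2 in all): N3 cis; N3 trans.
Each arrangement has an internal mirror plane or centre of symmetry, so none is chiral.

2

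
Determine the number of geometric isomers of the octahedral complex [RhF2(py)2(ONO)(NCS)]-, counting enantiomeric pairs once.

In an octahedral complex each vertex has one trans partner and four cis neighbours.
Systematic placement gives 6 geometric isomers: F trans, py trans; F trans, py cis; F cis, py trans; F cis, py cis (3 arrangements, 2 chiral).

6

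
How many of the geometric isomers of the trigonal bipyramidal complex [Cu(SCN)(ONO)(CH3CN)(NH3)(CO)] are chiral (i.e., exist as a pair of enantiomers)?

In a trigonal bipyramid the two axial positions differ from the three equatorial ones.
Placing the ligands in turn and identifying arrangements related by rotation or reflection leaves 10 distinct geometric isomers.
Of these, 10 lack any improper symmetry element and so occur as enantiomeric pairs, giving 10 + 10 = 20 stereoisomers in total.

10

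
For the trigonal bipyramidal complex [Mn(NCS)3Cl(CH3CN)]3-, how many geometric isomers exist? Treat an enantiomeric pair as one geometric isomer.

In a trigonal bipyramid the two axial positions differ from the three equatorial ones.
Working through the distinct placements yields 4 geometric isomers: Cl axial, CH3CN axial; Cl equatorial, CH3CN axial; Cl axial, CH3CN equatorial; Cl equatorial, CH3CN equatorial.

4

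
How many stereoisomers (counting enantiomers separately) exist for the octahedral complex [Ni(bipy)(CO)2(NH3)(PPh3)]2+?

The six octahedral sites form three mutually perpendicular trans pairs.
Each bipy is bidentate and must span two cis positions.
Systematic placement gives 4 geometric isomers: CO trans; CO cis (3 arrangements, 2 chiral).
Of these, 2 lack any improper symmetry element and so occur as enantiomeric pairs, giving 4 + 2 = 6 stereoisomers in total.

6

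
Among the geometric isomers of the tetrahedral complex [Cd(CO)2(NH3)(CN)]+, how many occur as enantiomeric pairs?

0

In a tetrahedral complex all four positions are equivalent and every pair of ligands is adjacent — there is no cis/trans distinction.
Only one geometric arrangement is possible.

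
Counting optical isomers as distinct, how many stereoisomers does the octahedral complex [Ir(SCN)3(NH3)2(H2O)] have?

3

An octahedron has six vertices in three trans pairs; every non-trans pair is cis.
The distinct arrangements are (3 in all): SCN mer, NH3 cis; SCN mer, NH3 trans; SCN fac, NH3 cis.
Each arrangement has an internal mirror plane or centre of symmetry, so none is chiral.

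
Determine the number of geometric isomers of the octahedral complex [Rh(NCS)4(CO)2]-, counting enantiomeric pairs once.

Systematic placement gives 2 geometric isomers: CO trans; CO cis.

2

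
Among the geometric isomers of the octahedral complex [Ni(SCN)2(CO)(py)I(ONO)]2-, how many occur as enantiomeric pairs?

Systematic enumeration (placing each ligand type in turn and discarding arrangements equivalent by rotation or reflection) gives 9 geometric isomers.
Of these, 6 lack any improper symmetry element and so occur as enantiomeric pairs, giving 9 + 6 = 15 stereoisomers in total.

6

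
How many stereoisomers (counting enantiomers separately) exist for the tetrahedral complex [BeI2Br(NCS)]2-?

1

All four vertices of a tetrahedron are equivalent and mutually adjacent, so cis/trans isomerism cannot arise.
Only one geometric arrangement is possible.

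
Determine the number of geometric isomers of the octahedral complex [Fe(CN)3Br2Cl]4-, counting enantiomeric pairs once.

The distinct arrangements are (3 in all): CN mer, Br trans; CN fac, Br cis; CN mer, Br cis.

3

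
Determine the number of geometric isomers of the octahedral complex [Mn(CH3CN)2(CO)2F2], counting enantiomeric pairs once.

5

An octahedron has six vertices in three trans pairs; every non-trans pair is cis.
Working through the distinct placements yields 5 geometric isomers: CH3CN trans, CO trans, F trans; CH3CN trans, CO cis, F cis; CH3CN cis, CO cis, F trans; CH3CN cis, CO cis, F cis (chiral); CH3CN cis, CO trans, F cis.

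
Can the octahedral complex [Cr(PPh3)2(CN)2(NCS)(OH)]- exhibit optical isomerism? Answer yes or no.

yes

In an octahedral complex each vertex has one trans partner and four cis neighbours.
The distinct arrangements are (6 in all): PPh3 trans, CN trans; PPh3 cis, CN trans; PPh3 trans, CN cis; PPh3 cis, CN cis (3 arrangements, 2 chiral).
Of these, 2 lack any improper symmetry element and so occur as enantiomeric pairs, giving 6 + 2 = 8 stereoisomers in total.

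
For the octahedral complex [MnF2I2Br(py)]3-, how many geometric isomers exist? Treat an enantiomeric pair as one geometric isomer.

In an octahedral complex each vertex has one trans partner and four cis neighbours.
Working through the distinct placements yields 6 geometric isomers: F cis, I cis (3 arrangements, 2 chiral); F cis, I trans; F trans, I cis; F trans, I trans.

6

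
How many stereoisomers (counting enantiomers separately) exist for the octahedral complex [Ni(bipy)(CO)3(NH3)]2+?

2

The six octahedral sites form three mutually perpendicular trans pairs.
Each bipy is bidentate and must span two cis positions.
Systematic placement gives 2 geometric isomers: CO mer; CO fac.
Each arrangement has an internal mirror plane or centre of symmetry, so none is chiral.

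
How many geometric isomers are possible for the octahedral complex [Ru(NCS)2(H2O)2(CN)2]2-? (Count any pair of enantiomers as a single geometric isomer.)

In an octahedral complex each vertex has one trans partner and four cis neighbours.
There are 5 geometric isomers: NCS trans, H2O trans, CN trans; NCS cis, H2O cis, CN trans; NCS trans, H2O cis, CN cis; NCS cis, H2O cis, CN cis (chiral); NCS cis, H2O trans, CN cis.

5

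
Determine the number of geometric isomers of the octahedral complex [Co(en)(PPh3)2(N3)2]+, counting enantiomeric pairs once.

Each en is bidentate and must span two cis positions.
There are 3 geometric isomers: PPh3 cis, N3 trans; PPh3 cis, N3 cis (chiral); PPh3 trans, N3 cis.

3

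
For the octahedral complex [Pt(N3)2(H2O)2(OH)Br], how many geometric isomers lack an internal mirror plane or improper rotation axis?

2

The six octahedral sites form three mutually perpendicular trans pairs.
The distinct arrangements are (6 in all): N3 cis, H2O cis (3 arrangements, 2 chiral); N3 trans, H2O cis; N3 cis, H2O trans; N3 trans, H2O trans.
Of these, 2 lack any improper symmetry element and so occur as enantiomeric pairs, giving 6 + 2 = 8 stereoisomers in total.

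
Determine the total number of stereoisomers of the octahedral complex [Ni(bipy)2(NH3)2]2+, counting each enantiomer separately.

Each bipy is bidentate and must span two cis positions.
Working through the distinct placements yields 2 geometric isomers: NH3 trans; NH3 cis (chiral).
One of these lacks any improper symmetry element and so occurs as an enantiomeric pair, giving 2 + 1 = 3 stereoisomers in total.

3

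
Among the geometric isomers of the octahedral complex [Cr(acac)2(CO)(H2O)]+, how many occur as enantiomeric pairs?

1

The six octahedral sites form three mutually perpendicular trans pairs.
Each acac is bidentate and must span two cis positions.
Working through the distinct placements yields 2 geometric isomers: CO and H2O mutually trans; CO and H2O mutually cis (chiral).
One of these lacks any improper symmetry element and so occurs as an enantiomeric pair, giving 2 + 1 = 3 stereoisomers in total.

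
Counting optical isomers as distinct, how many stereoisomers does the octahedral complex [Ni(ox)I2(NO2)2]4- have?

4

The six octahedral sites form three mutually perpendicular trans pairs.
Each ox is bidentate and must span two cis positions.
Working through the distinct placements yields 3 geometric isomers: I trans, NO2 cis; I cis, NO2 cis (chiral); I cis, NO2 trans.
One of these lacks any improper symmetry element and so occurs as an enantiomeric pair, giving 3 + 1 = 4 stereoisomers in total.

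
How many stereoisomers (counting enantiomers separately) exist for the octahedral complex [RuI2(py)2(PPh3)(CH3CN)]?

In an octahedral complex each vertex has one trans partner and four cis neighbours.
Working through the distinct placements yields 6 geometric isomers: I cis, py trans; I cis, py cis (3 arrangements, 2 chiral); I trans, py trans; I trans, py cis.
Of these, 2 lack any improper symmetry element and so occur as enantiomeric pairs, giving 6 + 2 = 8 stereoisomers in total.

8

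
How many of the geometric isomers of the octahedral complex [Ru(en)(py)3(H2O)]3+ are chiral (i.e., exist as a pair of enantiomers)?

An octahedron has six vertices in three trans pairs; every non-trans pair is cis.
Each en is bidentate and must span two cis positions.
The distinct arrangements are (2 in all): py mer; py fac.
Each arrangement has an internal mirror plane or centre of symmetry, so none is chiral.

0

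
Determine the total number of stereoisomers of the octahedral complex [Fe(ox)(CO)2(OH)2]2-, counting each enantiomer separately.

Each ox is bidentate and must span two cis positions.
Working through the distinct placements yields 3 geometric isomers: CO trans, OH cis; CO cis, OH cis (chiral); CO cis, OH trans.
One of these lacks any improper symmetry element and so occurs as an enantiomeric pair, giving 3 + 1 = 4 stereoisomers in total.

4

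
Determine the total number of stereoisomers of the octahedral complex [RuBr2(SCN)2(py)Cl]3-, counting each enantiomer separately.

8

There are 6 geometric isomers: Br trans, SCN cis; Br trans, SCN trans; Br cis, SCN cis (3 arrangements, 2 chiral); Br cis, SCN trans.
Of these, 2 lack any improper symmetry element and so occur as enantiomeric pairs, giving 6 + 2 = 8 stereoisomers in total.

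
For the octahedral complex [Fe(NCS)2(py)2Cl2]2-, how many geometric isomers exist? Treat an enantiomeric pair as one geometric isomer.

Systematic placement gives 5 geometric isomers: NCS trans, py trans, Cl trans; NCS cis, py cis, Cl trans; NCS cis, py trans, Cl cis; NCS cis, py cis, Cl cis (chiral); NCS trans, py cis, Cl cis.

5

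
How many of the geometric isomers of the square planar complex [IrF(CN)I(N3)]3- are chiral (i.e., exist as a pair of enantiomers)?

In a square planar complex each vertex has one trans partner and two cis neighbours.
Working through the distinct placements yields 3 geometric isomers: (CN/I trans, F/N3 trans); (CN/N3 trans, F/I trans); (CN/F trans, I/N3 trans).
Each arrangement has an internal mirror plane or centre of symmetry, so none is chiral.

0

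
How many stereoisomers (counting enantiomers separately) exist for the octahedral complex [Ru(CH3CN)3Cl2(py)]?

An octahedron has six vertices in three trans pairs; every non-trans pair is cis.
Working through the distinct placements yields 3 geometric isomers: CH3CN mer, Cl cis; CH3CN mer, Cl trans; CH3CN fac, Cl cis.
Each arrangement has an internal mirror plane or centre of symmetry, so none is chiral.

3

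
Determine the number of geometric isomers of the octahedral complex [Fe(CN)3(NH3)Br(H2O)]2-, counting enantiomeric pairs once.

In an octahedral complex each vertex has one trans partner and four cis neighbours.
The distinct arrangements are (4 in all): CN mer (3 arrangements); CN fac (chiral).

4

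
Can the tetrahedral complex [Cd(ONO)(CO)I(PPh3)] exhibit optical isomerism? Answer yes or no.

yes

Only one geometric arrangement is possible; it has no improper symmetry element, so it exists as a pair of enantiomers (2 stereoisomers).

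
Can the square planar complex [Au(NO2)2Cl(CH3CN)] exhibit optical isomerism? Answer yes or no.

A square has two trans pairs of vertices; adjacent vertices are cis.
There are 2 geometric isomers: NO2 cis; NO2 trans.
Each arrangement has an internal mirror plane or centre of symmetry, so none is chiral.

no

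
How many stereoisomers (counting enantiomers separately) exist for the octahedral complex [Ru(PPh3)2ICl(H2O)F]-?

15

An octahedron has six vertices in three trans pairs; every non-trans pair is cis.
Exhaustive case analysis gives 9 geometric isomers.
Of these, 6 lack any improper symmetry element and so occur as enantiomeric pairs, giving 9 + 6 = 15 stereoisomers in total.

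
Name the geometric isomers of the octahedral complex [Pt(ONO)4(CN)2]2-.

In an octahedral complex each vertex has one trans partner and four cis neighbours.
The distinct arrangements are (2 in all): CN trans; CN cis.

cis and trans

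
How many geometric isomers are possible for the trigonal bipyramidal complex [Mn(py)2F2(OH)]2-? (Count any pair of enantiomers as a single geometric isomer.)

5

A trigonal bipyramid has two axial and three equatorial sites, which are chemically inequivalent.
Placing the ligands in turn and identifying arrangements related by rotation or reflection leaves 5 distinct geometric isomers.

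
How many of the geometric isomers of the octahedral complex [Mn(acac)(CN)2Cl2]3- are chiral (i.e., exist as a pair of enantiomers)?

An octahedron has six vertices in three trans pairs; every non-trans pair is cis.
Each acac is bidentate and must span two cis positions.
The distinct arrangements are (3 in all): CN trans, Cl cis; CN cis, Cl cis (chiral); CN cis, Cl trans.
One of these lacks any improper symmetry element and so occurs as an enantiomeric pair, giving 3 + 1 = 4 stereoisomers in total.

1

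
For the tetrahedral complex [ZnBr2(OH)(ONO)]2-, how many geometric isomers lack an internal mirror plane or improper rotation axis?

0

In a tetrahedral complex all four positions are equivalent and every pair of ligands is adjacent — there is no cis/trans distinction.
Only one geometric arrangement is possible.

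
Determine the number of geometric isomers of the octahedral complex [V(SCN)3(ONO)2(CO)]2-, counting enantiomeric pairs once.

3

The six octahedral sites form three mutually perpendicular trans pairs.
Working through the distinct placements yields 3 geometric isomers: SCN mer, ONO cis; SCN mer, ONO trans; SCN fac, ONO cis.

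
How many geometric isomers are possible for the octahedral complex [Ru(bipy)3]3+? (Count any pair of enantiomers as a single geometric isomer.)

1

The six octahedral sites form three mutually perpendicular trans pairs.
Each bipy is bidentate and must span two cis positions.
Only one geometric arrangement is possible; it has no improper symmetry element, so it exists as a pair of enantiomers (2 stereoisomers).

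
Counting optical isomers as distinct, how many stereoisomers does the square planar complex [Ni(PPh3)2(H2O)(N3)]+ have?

In a square planar complex each vertex has one trans partner and two cis neighbours.
The distinct arrangements are (2 in all): PPh3 cis; PPh3 trans.
Each arrangement has an internal mirror plane or centre of symmetry, so none is chiral.

2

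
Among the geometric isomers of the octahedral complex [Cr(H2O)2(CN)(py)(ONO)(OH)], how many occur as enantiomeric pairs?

The six octahedral sites form three mutually perpendicular trans pairs.
Placing the ligands in turn and identifying arrangements related by rotation or reflection leaves 9 distinct geometric isomers.
Of these, 6 lack any improper symmetry element and so occur as enantiomeric pairs, giving 9 + 6 = 15 stereoisomers in total.

6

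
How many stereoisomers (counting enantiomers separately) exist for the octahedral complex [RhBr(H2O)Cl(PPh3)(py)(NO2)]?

An octahedron has six vertices in three trans pairs; every non-trans pair is cis.
Exhaustive case analysis gives 15 geometric isomers.
Of these, 15 lack any improper symmetry element and so occur as enantiomeric pairs, giving 15 + 15 = 30 stereoisomers in total.

30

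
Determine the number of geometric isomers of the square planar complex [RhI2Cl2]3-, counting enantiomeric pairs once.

2

In a square planar complex each vertex has one trans partner and two cis neighbours.
Systematic placement gives 2 geometric isomers: I cis; I trans.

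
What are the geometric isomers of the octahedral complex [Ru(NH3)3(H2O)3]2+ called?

fac and mer

In an octahedral complex each vertex has one trans partner and four cis neighbours.
Working through the distinct placements yields 2 geometric isomers: NH3 mer; NH3 fac.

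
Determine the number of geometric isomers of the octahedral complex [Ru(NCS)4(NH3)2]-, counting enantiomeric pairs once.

The six octahedral sites form three mutually perpendicular trans pairs.
There are 2 geometric isomers: NH3 trans; NH3 cis.

2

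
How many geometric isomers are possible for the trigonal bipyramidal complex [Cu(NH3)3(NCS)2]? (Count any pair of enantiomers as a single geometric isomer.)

3

A trigonal bipyramid has two axial and three equatorial sites, which are chemically inequivalent.
The distinct arrangements are (3 in all): NCS both axial; NCS one axial, one equatorial; NCS both equatorial.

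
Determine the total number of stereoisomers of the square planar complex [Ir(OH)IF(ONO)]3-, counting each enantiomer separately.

3

A square has two trans pairs of vertices; adjacent vertices are cis.
Systematic placement gives 3 geometric isomers: (F/OH trans, I/ONO trans); (F/ONO trans, I/OH trans); (F/I trans, OH/ONO trans).
Each arrangement has an internal mirror plane or centre of symmetry, so none is chiral.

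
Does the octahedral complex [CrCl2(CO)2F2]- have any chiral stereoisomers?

yes

An octahedron has six vertices in three trans pairs; every non-trans pair is cis.
Systematic placement gives 5 geometric isomers: Cl trans, CO trans, F trans; Cl cis, CO trans, F cis; Cl cis, CO cis, F trans; Cl cis, CO cis, F cis (chiral); Cl trans, CO cis, F cis.
One of these lacks any improper symmetry element and so occurs as an enantiomeric pair, giving 5 + 1 = 6 stereoisomers in total.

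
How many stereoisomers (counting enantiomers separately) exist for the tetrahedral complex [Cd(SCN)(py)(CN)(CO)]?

All four vertices of a tetrahedron are equivalent and mutually adjacent, so cis/trans isomerism cannot arise.
Only one geometric arrangement is possible; it has no improper symmetry element, so it exists as a pair of enantiomers (2 stereoisomers).

2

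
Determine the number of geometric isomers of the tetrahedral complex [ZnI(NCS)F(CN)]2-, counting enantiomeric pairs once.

1

In a tetrahedral complex all four positions are equivalent and every pair of ligands is adjacent — there is no cis/trans distinction.
Only one geometric arrangement is possible; it has no improper symmetry element, so it exists as a pair of enantiomers (2 stereoisomers).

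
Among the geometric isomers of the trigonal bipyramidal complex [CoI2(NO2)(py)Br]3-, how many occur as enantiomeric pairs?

3

A trigonal bipyramid has two axial and three equatorial sites, which are chemically inequivalent.
Systematic enumeration (placing each ligand type in turn and discarding arrangements equivalent by rotation or reflection) gives 7 geometric isomers.
Of these, 3 lack any improper symmetry element and so occur as enantiomeric pairs, giving 7 + 3 = 10 stereoisomers in total.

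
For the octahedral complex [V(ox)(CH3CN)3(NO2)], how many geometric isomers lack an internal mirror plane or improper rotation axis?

0

Each ox is bidentate and must span two cis positions.
Working through the distinct placements yields 2 geometric isomers: CH3CN mer; CH3CN fac.
Each arrangement has an internal mirror plane or centre of symmetry, so none is chiral.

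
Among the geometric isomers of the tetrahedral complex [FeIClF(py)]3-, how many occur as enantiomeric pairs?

In a tetrahedral complex all four positions are equivalent and every pair of ligands is adjacent — there is no cis/trans distinction.
Only one geometric arrangement is possible; it has no improper symmetry element, so it exists as a pair of enantiomers (2 stereoisomers).

1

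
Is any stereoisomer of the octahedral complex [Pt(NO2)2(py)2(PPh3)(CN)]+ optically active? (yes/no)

The distinct arrangements are (6 in all): NO2 cis, py trans; NO2 cis, py cis (3 arrangements, 2 chiral); NO2 trans, py trans; NO2 trans, py cis.
Of these, 2 lack any improper symmetry element and so occur as enantiomeric pairs, giving 6 + 2 = 8 stereoisomers in total.

yes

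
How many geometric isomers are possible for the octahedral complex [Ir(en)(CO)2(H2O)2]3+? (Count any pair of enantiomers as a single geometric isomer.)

3

Each en is bidentate and must span two cis positions.
There are 3 geometric isomers: CO trans, H2O cis; CO cis, H2O cis (chiral); CO cis, H2O trans.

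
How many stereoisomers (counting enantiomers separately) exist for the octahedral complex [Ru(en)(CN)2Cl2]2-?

In an octahedral complex each vertex has one trans partner and four cis neighbours.
Each en is bidentate and must span two cis positions.
The distinct arrangements are (3 in all): CN trans, Cl cis; CN cis, Cl cis (chiral); CN cis, Cl trans.
One of these lacks any improper symmetry element and so occurs as an enantiomeric pair, giving 3 + 1 = 4 stereoisomers in total.

4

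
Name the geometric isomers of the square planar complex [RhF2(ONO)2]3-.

cis and trans

In a square planar complex each vertex has one trans partner and two cis neighbours.
There are 2 geometric isomers: F cis; F trans.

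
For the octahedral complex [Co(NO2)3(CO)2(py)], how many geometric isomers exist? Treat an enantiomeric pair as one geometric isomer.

An octahedron has six vertices in three trans pairs; every non-trans pair is cis.
Systematic placement gives 3 geometric isomers: NO2 mer, CO trans; NO2 fac, CO cis; NO2 mer, CO cis.

3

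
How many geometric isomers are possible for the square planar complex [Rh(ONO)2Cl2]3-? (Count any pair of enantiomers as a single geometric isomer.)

A square has two trans pairs of vertices; adjacent vertices are cis.
Working through the distinct placements yields 2 geometric isomers: ONO cis; ONO trans.

2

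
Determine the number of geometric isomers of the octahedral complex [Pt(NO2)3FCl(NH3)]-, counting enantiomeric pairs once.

In an octahedral complex each vertex has one trans partner and four cis neighbours.
Systematic placement gives 4 geometric isomers: NO2 mer (3 arrangements); NO2 fac (chiral).

4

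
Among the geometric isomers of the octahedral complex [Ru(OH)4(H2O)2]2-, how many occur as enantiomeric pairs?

The six octahedral sites form three mutually perpendicular trans pairs.
Systematic placement gives 2 geometric isomers: H2O trans; H2O cis.
Each arrangement has an internal mirror plane or centre of symmetry, so none is chiral.

0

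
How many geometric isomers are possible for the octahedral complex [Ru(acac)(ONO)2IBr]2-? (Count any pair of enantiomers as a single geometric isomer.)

An octahedron has six vertices in three trans pairs; every non-trans pair is cis.
Each acac is bidentate and must span two cis positions.
There are 4 geometric isomers: ONO cis (3 arrangements, 2 chiral); ONO trans.

4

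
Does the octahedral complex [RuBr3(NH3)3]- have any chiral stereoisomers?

An octahedron has six vertices in three trans pairs; every non-trans pair is cis.
There are 2 geometric isomers: Br mer; Br fac.
Each arrangement has an internal mirror plane or centre of symmetry, so none is chiral.

no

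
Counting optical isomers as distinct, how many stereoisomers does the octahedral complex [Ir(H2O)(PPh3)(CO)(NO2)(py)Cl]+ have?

30

Exhaustive case analysis gives 15 geometric isomers.
Of these, 15 lack any improper symmetry element and so occur as enantiomeric pairs, giving 15 + 15 = 30 stereoisomers in total.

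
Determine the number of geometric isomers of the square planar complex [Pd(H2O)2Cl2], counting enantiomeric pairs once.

Working through the distinct placements yields 2 geometric isomers: H2O cis; H2O trans.

2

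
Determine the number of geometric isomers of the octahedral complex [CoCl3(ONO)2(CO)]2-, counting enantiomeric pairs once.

3

An octahedron has six vertices in three trans pairs; every non-trans pair is cis.
The distinct arrangements are (3 in all): Cl mer, ONO trans; Cl fac, ONO cis; Cl mer, ONO cis.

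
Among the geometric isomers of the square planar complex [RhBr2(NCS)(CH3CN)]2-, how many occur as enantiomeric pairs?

A square has two trans pairs of vertices; adjacent vertices are cis.
Working through the distinct placements yields 2 geometric isomers: Br cis; Br trans.
Each arrangement has an internal mirror plane or centre of symmetry, so none is chiral.

0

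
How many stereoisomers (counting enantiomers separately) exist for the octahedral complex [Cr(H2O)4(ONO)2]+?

The six octahedral sites form three mutually perpendicular trans pairs.
Working through the distinct placements yields 2 geometric isomers: ONO trans; ONO cis.
Each arrangement has an internal mirror plane or centre of symmetry, so none is chiral.

2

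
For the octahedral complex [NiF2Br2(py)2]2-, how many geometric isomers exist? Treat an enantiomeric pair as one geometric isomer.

In an octahedral complex each vertex has one trans partner and four cis neighbours.
Systematic placement gives 5 geometric isomers: F trans, Br trans, py trans; F cis, Br trans, py cis; F cis, Br cis, py trans; F cis, Br cis, py cis (chiral); F trans, Br cis, py cis.

5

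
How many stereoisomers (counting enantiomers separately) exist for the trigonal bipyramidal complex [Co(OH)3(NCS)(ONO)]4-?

In a trigonal bipyramid the two axial positions differ from the three equatorial ones.
There are 4 geometric isomers: NCS axial, ONO equatorial; NCS axial, ONO axial; NCS equatorial, ONO equatorial; NCS equatorial, ONO axial.
Each arrangement has an internal mirror plane or centre of symmetry, so none is chiral.

4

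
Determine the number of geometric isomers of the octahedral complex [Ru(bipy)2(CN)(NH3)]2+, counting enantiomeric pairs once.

An octahedron has six vertices in three trans pairs; every non-trans pair is cis.
Each bipy is bidentate and must span two cis positions.
Systematic placement gives 2 geometric isomers: CN and NH3 mutually trans; CN and NH3 mutually cis (chiral).

2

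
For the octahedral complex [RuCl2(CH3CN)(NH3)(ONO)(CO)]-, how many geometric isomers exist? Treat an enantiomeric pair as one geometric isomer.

9

In an octahedral complex each vertex has one trans partner and four cis neighbours.
Placing the ligands in turn and identifying arrangements related by rotation or reflection leaves 9 distinct geometric isomers.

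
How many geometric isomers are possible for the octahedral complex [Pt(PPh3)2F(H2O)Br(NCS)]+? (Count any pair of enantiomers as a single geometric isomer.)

In an octahedral complex each vertex has one trans partner and four cis neighbours.
Systematic enumeration (placing each ligand type in turn and discarding arrangements equivalent by rotation or reflection) gives 9 geometric isomers.

9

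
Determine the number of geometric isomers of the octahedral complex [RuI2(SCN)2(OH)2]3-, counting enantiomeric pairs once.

There are 5 geometric isomers: I trans, SCN trans, OH trans; I trans, SCN cis, OH cis; I cis, SCN trans, OH cis; I cis, SCN cis, OH cis (chiral); I cis, SCN cis, OH trans.

5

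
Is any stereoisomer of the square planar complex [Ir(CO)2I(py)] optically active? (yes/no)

no

A square has two trans pairs of vertices; adjacent vertices are cis.
There are 2 geometric isomers: CO cis; CO trans.
Each arrangement has an internal mirror plane or centre of symmetry, so none is chiral.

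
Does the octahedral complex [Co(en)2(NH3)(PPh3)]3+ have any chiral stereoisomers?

yes

In an octahedral complex each vertex has one trans partner and four cis neighbours.
Each en is bidentate and must span two cis positions.
There are 2 geometric isomers: NH3 and PPh3 mutually trans; NH3 and PPh3 mutually cis (chiral).
One of these lacks any improper symmetry element and so occurs as an enantiomeric pair, giving 2 + 1 = 3 stereoisomers in total.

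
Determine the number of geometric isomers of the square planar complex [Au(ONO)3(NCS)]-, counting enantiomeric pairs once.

A square has two trans pairs of vertices; adjacent vertices are cis.
Only one geometric arrangement is possible.

1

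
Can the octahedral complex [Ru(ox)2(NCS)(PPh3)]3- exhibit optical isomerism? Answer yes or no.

yes

In an octahedral complex each vertex has one trans partner and four cis neighbours.
Each ox is bidentate and must span two cis positions.
Systematic placement gives 2 geometric isomers: NCS and PPh3 mutually trans; NCS and PPh3 mutually cis (chiral).
One of these lacks any improper symmetry element and so occurs as an enantiomeric pair, giving 2 + 1 = 3 stereoisomers in total.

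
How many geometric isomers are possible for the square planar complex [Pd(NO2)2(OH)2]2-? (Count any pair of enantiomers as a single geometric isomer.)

In a square planar complex each vertex has one trans partner and two cis neighbours.
Working through the distinct placements yields 2 geometric isomers: NO2 cis; NO2 trans.

2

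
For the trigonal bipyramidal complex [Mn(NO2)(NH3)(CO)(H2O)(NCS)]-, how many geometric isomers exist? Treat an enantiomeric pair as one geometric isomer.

Exhaustive case analysis gives 10 geometric isomers.

10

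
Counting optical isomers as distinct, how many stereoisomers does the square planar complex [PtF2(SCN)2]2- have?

Systematic placement gives 2 geometric isomers: F cis; F trans.
Each arrangement has an internal mirror plane or centre of symmetry, so none is chiral.

2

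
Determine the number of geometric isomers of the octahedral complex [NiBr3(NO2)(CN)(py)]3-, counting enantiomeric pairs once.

An octahedron has six vertices in three trans pairs; every non-trans pair is cis.
Systematic placement gives 4 geometric isomers: Br mer (3 arrangements); Br fac (chiral).

4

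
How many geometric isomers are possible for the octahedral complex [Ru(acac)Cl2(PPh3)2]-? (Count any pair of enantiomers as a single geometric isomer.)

3

The six octahedral sites form three mutually perpendicular trans pairs.
Each acac is bidentate and must span two cis positions.
Working through the distinct placements yields 3 geometric isomers: Cl trans, PPh3 cis; Cl cis, PPh3 cis (chiral); Cl cis, PPh3 trans.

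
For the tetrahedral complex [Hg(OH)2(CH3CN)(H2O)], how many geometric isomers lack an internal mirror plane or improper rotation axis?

Only one geometric arrangement is possible.

0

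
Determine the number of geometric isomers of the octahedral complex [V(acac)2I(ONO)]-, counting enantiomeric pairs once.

An octahedron has six vertices in three trans pairs; every non-trans pair is cis.
Each acac is bidentate and must span two cis positions.
There are 2 geometric isomers: I and ONO mutually trans; I and ONO mutually cis (chiral).

2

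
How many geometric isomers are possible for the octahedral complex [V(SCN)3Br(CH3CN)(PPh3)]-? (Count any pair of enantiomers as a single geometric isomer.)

There are 4 geometric isomers: SCN mer (3 arrangements); SCN fac (chiral).

4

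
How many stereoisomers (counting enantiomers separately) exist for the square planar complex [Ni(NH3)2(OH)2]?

2

In a square planar complex each vertex has one trans partner and two cis neighbours.
Systematic placement gives 2 geometric isomers: NH3 cis; NH3 trans.
Each arrangement has an internal mirror plane or centre of symmetry, so none is chiral.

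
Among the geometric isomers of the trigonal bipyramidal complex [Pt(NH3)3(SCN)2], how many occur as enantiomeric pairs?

0

There are 3 geometric isomers: SCN both equatorial; SCN one axial, one equatorial; SCN both axial.
Each arrangement has an internal mirror plane or centre of symmetry, so none is chiral.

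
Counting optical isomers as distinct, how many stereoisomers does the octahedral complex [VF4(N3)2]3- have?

Systematic placement gives 2 geometric isomers: N3 trans; N3 cis.
Each arrangement has an internal mirror plane or centre of symmetry, so none is chiral.

2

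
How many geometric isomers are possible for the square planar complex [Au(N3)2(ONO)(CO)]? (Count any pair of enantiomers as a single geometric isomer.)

2

In a square planar complex each vertex has one trans partner and two cis neighbours.
There are 2 geometric isomers: N3 cis; N3 trans.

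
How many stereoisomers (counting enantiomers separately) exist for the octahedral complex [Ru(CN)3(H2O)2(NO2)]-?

3

The six octahedral sites form three mutually perpendicular trans pairs.
There are 3 geometric isomers: CN mer, H2O cis; CN mer, H2O trans; CN fac, H2O cis.
Each arrangement has an internal mirror plane or centre of symmetry, so none is chiral.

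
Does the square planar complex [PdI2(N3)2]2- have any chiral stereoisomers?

no

A square has two trans pairs of vertices; adjacent vertices are cis.
There are 2 geometric isomers: I cis; I trans.
Each arrangement has an internal mirror plane or centre of symmetry, so none is chiral.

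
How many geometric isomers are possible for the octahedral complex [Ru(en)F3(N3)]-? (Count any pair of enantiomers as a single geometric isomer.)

2

Each en is bidentate and must span two cis positions.
Working through the distinct placements yields 2 geometric isomers: F mer; F fac.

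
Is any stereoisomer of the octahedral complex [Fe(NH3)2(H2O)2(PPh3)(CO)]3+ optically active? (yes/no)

yes

Systematic placement gives 6 geometric isomers: NH3 cis, H2O cis (3 arrangements, 2 chiral); NH3 trans, H2O cis; NH3 cis, H2O trans; NH3 trans, H2O trans.
Of these, 2 lack any improper symmetry element and so occur as enantiomeric pairs, giving 6 + 2 = 8 stereoisomers in total.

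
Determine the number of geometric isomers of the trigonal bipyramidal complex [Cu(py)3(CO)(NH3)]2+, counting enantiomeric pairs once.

4

A trigonal bipyramid has two axial and three equatorial sites, which are chemically inequivalent.
There are 4 geometric isomers: CO axial, NH3 axial; CO axial, NH3 equatorial; CO equatorial, NH3 axial; CO equatorial, NH3 equatorial.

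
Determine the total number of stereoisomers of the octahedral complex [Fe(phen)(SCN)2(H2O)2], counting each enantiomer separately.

4

In an octahedral complex each vertex has one trans partner and four cis neighbours.
Each phen is bidentate and must span two cis positions.
Working through the distinct placements yields 3 geometric isomers: SCN cis, H2O trans; SCN cis, H2O cis (chiral); SCN trans, H2O cis.
One of these lacks any improper symmetry element and so occurs as an enantiomeric pair, giving 3 + 1 = 4 stereoisomers in total.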